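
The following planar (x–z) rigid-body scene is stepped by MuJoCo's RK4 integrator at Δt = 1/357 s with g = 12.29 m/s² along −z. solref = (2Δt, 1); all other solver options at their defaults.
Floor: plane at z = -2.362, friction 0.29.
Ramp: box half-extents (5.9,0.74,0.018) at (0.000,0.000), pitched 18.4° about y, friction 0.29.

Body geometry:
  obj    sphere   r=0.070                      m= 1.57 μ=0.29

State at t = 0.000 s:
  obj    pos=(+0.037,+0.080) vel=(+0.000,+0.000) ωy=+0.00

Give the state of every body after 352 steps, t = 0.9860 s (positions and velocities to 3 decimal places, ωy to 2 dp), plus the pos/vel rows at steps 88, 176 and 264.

State at t = 0.9860 s:
  obj    pos=(+1.315,-0.345) vel=(+2.593,-0.862) ωy=+39.03

Key-timestep trajectory:
   step    t(s)  obj.x    obj.z    obj.vx   obj.vz 
     88  0.2465   +0.117  +0.054  +0.648  -0.216
    176  0.4930   +0.357  -0.026  +1.296  -0.431
    264  0.7395   +0.756  -0.159  +1.944  -0.647


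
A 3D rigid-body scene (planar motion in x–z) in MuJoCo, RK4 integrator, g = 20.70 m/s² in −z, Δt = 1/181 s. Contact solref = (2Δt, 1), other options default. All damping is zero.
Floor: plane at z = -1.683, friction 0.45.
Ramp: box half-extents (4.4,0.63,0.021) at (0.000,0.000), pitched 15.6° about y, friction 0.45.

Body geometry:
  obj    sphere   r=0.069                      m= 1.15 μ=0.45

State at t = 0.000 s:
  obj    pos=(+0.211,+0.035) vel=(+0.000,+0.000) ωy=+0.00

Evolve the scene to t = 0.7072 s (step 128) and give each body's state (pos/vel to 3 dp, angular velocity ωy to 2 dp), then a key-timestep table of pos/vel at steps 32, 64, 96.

State at t = 0.7072 s:
  obj    pos=(+1.169,-0.233) vel=(+2.708,-0.756) ωy=+40.74

Key-timestep trajectory:
   step    t(s)  obj.x    obj.z    obj.vx   obj.vz 
     32  0.1768   +0.271  +0.018  +0.677  -0.189
     64  0.3536   +0.450  -0.032  +1.354  -0.378
     96  0.5304   +0.750  -0.116  +2.031  -0.567


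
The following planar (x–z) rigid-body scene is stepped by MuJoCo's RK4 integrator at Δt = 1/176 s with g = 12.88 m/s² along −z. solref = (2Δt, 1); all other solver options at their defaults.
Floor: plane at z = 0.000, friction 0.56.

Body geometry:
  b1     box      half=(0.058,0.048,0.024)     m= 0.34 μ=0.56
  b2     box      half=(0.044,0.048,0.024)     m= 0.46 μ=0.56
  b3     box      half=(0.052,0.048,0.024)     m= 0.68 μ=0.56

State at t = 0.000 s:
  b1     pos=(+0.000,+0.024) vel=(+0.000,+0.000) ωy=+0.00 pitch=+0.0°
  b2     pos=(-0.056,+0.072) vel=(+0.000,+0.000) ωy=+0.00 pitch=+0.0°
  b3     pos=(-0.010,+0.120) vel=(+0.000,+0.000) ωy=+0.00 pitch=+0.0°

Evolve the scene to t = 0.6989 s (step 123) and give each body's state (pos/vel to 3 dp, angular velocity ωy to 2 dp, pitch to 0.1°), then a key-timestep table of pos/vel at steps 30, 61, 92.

State at t = 0.6989 s:
  b1     pos=(+0.000,+0.024) vel=(+0.000,+0.000) ωy=+0.00 pitch=+0.0°
  b2     pos=(-0.056,+0.072) vel=(+0.000,+0.000) ωy=+0.00 pitch=-0.1°
  b3     pos=(+0.125,+0.024) vel=(+0.000,+0.003) ωy=+0.00 pitch=+180.0°

Key-timestep trajectory:
   step    t(s)  b1.x    b1.z    b1.vx   b1.vz   b2.x    b2.z    b2.vx   b2.vz   b3.x    b3.z    b3.vx   b3.vz 
     30  0.1705   +0.000  +0.024  -0.001  +0.000   -0.056  +0.072  -0.001  +0.000   -0.002  +0.118  +0.125  -0.060
     61  0.3466   +0.000  +0.024  +0.003  -0.001   -0.056  +0.072  +0.003  +0.001   +0.042  +0.100  +0.324  -0.022
     92  0.5227   +0.000  +0.024  -0.001  +0.000   -0.056  +0.072  -0.001  +0.000   +0.090  +0.092  +0.401  -0.315


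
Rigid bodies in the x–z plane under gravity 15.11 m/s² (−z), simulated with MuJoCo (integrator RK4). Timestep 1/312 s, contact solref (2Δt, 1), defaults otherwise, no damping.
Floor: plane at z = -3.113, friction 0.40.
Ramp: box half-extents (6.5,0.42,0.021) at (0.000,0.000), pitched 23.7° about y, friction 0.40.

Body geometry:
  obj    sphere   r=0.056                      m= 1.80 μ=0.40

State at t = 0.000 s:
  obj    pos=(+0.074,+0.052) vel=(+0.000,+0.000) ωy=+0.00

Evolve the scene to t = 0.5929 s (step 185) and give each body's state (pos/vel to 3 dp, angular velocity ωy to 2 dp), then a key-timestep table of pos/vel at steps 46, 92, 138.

State at t = 0.5929 s:
  obj    pos=(+0.772,-0.255) vel=(+2.355,-1.034) ωy=+45.93

Key-timestep trajectory:
   step    t(s)  obj.x    obj.z    obj.vx   obj.vz 
     46  0.1474   +0.117  +0.033  +0.586  -0.257
     92  0.2949   +0.247  -0.024  +1.171  -0.514
    138  0.4423   +0.463  -0.119  +1.757  -0.771


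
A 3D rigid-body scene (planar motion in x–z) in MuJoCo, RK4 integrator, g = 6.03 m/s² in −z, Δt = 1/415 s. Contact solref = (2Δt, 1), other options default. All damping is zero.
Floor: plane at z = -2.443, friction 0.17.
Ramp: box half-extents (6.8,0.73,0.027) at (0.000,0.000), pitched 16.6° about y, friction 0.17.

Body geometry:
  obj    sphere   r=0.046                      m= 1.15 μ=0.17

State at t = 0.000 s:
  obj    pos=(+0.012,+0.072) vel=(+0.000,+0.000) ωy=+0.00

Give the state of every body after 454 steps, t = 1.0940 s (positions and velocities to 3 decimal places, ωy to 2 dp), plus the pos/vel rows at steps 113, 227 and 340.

State at t = 1.0940 s:
  obj    pos=(+0.718,-0.138) vel=(+1.290,-0.385) ωy=+29.26

Key-timestep trajectory:
   step    t(s)  obj.x    obj.z    obj.vx   obj.vz 
    113  0.2723   +0.056  +0.060  +0.321  -0.096
    227  0.5470   +0.189  +0.020  +0.645  -0.192
    340  0.8193   +0.408  -0.045  +0.966  -0.288


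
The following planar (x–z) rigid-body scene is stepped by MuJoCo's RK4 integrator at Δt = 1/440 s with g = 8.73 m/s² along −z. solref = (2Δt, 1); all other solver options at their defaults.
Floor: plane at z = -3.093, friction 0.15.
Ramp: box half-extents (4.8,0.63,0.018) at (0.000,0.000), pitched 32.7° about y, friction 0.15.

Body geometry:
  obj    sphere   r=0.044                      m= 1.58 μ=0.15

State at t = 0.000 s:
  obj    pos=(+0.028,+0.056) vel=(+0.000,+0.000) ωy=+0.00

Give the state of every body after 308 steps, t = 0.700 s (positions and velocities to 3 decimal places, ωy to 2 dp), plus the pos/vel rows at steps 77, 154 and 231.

State at t = 0.700 s:
  obj    pos=(+0.773,-0.423) vel=(+2.129,-1.368) ωy=+43.81

Key-timestep trajectory:
   step    t(s)  obj.x    obj.z    obj.vx   obj.vz 
     77  0.1750   +0.074  +0.026  +0.533  -0.341
    154  0.3500   +0.214  -0.064  +1.066  -0.679
    231  0.5250   +0.447  -0.213  +1.601  -1.015


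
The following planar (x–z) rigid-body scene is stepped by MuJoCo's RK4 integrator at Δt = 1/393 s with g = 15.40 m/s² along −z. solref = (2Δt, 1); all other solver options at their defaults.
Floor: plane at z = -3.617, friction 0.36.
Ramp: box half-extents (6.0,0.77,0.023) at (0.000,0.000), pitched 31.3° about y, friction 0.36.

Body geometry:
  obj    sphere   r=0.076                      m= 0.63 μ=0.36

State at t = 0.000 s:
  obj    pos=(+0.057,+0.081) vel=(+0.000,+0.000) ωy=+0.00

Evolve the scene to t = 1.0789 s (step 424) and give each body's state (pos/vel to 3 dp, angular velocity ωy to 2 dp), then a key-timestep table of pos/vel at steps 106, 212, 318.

State at t = 1.0789 s:
  obj    pos=(+2.899,-1.647) vel=(+5.268,-3.203) ωy=+81.12

Key-timestep trajectory:
   step    t(s)  obj.x    obj.z    obj.vx   obj.vz 
    106  0.2697   +0.235  -0.027  +1.317  -0.801
    212  0.5394   +0.768  -0.351  +2.634  -1.602
    318  0.8092   +1.656  -0.891  +3.951  -2.402


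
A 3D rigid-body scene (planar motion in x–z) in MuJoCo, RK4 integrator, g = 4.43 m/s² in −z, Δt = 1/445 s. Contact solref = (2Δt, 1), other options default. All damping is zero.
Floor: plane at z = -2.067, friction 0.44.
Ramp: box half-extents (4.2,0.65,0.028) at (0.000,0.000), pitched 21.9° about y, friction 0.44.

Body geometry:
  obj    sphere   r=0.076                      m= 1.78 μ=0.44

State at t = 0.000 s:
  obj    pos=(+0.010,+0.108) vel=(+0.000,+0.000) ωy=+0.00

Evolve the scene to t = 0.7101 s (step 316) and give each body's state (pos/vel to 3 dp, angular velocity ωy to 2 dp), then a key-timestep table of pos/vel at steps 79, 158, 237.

State at t = 0.7101 s:
  obj    pos=(+0.286,-0.003) vel=(+0.778,-0.313) ωy=+11.03

Key-timestep trajectory:
   step    t(s)  obj.x    obj.z    obj.vx   obj.vz 
     79  0.1775   +0.027  +0.101  +0.194  -0.078
    158  0.3551   +0.079  +0.080  +0.389  -0.156
    237  0.5326   +0.165  +0.046  +0.583  -0.234


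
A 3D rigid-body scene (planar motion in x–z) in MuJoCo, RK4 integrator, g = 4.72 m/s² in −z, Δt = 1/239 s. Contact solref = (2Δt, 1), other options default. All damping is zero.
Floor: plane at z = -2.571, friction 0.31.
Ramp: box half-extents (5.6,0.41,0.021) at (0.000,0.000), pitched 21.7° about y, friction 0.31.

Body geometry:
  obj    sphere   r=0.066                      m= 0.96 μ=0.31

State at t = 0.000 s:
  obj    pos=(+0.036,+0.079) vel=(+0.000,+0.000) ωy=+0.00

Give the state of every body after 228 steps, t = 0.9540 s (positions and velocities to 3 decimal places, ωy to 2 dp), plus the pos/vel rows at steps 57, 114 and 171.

State at t = 0.9540 s:
  obj    pos=(+0.563,-0.130) vel=(+1.105,-0.440) ωy=+18.02

Key-timestep trajectory:
   step    t(s)  obj.x    obj.z    obj.vx   obj.vz 
     57  0.2385   +0.069  +0.066  +0.276  -0.110
    114  0.4770   +0.168  +0.027  +0.553  -0.220
    171  0.7155   +0.333  -0.039  +0.829  -0.330


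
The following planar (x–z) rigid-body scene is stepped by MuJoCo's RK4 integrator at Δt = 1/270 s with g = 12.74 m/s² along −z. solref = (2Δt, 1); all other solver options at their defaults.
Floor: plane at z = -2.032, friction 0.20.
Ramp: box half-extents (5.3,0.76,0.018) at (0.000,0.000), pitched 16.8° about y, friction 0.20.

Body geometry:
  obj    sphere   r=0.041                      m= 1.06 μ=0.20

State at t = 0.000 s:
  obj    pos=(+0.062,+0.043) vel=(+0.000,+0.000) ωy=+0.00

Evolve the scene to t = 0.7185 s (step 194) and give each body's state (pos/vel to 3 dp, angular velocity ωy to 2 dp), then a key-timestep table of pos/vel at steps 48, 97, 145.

State at t = 0.7185 s:
  obj    pos=(+0.712,-0.153) vel=(+1.809,-0.546) ωy=+46.09

Key-timestep trajectory:
   step    t(s)  obj.x    obj.z    obj.vx   obj.vz 
     48  0.1778   +0.102  +0.031  +0.448  -0.135
     97  0.3593   +0.225  -0.006  +0.905  -0.273
    145  0.5370   +0.425  -0.067  +1.352  -0.408


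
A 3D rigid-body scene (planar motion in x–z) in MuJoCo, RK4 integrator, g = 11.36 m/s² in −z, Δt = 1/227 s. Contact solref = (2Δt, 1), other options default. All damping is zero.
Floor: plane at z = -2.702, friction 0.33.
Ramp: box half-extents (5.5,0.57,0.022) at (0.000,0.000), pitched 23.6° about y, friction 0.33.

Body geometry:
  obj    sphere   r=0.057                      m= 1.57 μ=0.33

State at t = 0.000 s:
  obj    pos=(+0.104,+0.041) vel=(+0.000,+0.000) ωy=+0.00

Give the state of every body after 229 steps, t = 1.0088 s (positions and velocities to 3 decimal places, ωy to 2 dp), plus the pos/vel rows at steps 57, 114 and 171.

State at t = 1.0088 s:
  obj    pos=(+1.619,-0.621) vel=(+3.003,-1.312) ωy=+57.49

Key-timestep trajectory:
   step    t(s)  obj.x    obj.z    obj.vx   obj.vz 
     57  0.2511   +0.198  +0.000  +0.748  -0.327
    114  0.5022   +0.479  -0.123  +1.495  -0.653
    171  0.7533   +0.949  -0.328  +2.243  -0.980


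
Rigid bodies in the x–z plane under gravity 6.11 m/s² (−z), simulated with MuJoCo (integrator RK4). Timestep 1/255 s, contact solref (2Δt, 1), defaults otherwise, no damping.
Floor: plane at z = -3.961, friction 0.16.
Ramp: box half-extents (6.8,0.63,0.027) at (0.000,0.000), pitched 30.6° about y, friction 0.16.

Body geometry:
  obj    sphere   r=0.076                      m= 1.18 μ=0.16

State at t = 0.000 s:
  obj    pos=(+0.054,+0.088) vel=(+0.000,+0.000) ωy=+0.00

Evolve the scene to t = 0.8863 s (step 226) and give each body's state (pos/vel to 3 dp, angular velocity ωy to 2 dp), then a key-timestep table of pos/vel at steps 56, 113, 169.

State at t = 0.8863 s:
  obj    pos=(+0.821,-0.366) vel=(+1.730,-1.027) ωy=+24.50

Key-timestep trajectory:
   step    t(s)  obj.x    obj.z    obj.vx   obj.vz 
     56  0.2196   +0.101  +0.060  +0.427  -0.258
    113  0.4431   +0.246  -0.026  +0.865  -0.513
    169  0.6627   +0.483  -0.166  +1.298  -0.758


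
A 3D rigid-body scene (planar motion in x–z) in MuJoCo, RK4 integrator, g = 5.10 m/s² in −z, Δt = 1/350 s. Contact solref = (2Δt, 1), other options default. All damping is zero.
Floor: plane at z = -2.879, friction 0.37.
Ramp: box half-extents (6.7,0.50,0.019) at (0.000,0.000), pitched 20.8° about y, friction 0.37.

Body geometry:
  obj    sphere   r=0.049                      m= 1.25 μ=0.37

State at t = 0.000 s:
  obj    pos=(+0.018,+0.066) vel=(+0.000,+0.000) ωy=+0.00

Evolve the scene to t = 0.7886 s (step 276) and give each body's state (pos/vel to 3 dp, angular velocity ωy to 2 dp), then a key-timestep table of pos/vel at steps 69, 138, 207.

State at t = 0.7886 s:
  obj    pos=(+0.394,-0.077) vel=(+0.954,-0.362) ωy=+20.82

Key-timestep trajectory:
   step    t(s)  obj.x    obj.z    obj.vx   obj.vz 
     69  0.1971   +0.041  +0.057  +0.238  -0.091
    138  0.3943   +0.112  +0.030  +0.477  -0.181
    207  0.5914   +0.230  -0.014  +0.715  -0.272


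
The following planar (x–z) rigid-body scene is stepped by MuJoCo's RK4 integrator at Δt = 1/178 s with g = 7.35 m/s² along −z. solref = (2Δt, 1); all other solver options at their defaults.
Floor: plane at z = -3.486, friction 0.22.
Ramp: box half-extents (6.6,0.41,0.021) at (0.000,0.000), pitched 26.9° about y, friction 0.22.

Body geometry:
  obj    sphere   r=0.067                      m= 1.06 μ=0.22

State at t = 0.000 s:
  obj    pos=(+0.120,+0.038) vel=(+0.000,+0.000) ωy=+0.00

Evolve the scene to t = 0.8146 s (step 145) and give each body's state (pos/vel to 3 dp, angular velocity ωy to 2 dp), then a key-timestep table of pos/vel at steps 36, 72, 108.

State at t = 0.8146 s:
  obj    pos=(+0.823,-0.319) vel=(+1.726,-0.876) ωy=+28.87

Key-timestep trajectory:
   step    t(s)  obj.x    obj.z    obj.vx   obj.vz 
     36  0.2022   +0.163  +0.016  +0.429  -0.217
     72  0.4045   +0.293  -0.050  +0.857  -0.435
    108  0.6067   +0.510  -0.160  +1.285  -0.652


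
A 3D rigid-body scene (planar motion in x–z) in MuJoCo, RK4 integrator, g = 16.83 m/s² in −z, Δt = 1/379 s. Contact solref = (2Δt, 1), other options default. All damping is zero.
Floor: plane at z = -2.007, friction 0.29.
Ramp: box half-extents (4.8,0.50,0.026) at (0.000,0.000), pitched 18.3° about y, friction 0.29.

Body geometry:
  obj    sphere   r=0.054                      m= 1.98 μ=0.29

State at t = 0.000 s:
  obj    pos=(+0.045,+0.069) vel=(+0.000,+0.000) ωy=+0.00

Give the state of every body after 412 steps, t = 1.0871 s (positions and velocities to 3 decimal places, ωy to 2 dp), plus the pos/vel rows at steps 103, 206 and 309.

State at t = 1.0871 s:
  obj    pos=(+2.163,-0.631) vel=(+3.896,-1.288) ωy=+75.98

Key-timestep trajectory:
   step    t(s)  obj.x    obj.z    obj.vx   obj.vz 
    103  0.2718   +0.177  +0.026  +0.974  -0.322
    206  0.5435   +0.575  -0.106  +1.948  -0.644
    309  0.8153   +1.236  -0.325  +2.922  -0.966


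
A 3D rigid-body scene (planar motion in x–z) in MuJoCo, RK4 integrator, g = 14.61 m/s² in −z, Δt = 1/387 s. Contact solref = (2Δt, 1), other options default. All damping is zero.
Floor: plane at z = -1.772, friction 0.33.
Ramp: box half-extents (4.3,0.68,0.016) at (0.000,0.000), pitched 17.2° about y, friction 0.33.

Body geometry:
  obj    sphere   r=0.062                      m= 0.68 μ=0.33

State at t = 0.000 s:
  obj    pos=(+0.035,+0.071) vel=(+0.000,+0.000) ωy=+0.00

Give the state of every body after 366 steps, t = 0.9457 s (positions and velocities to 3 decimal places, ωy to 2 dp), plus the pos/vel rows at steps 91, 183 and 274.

State at t = 0.9457 s:
  obj    pos=(+1.353,-0.337) vel=(+2.788,-0.863) ωy=+47.07

Key-timestep trajectory:
   step    t(s)  obj.x    obj.z    obj.vx   obj.vz 
     91  0.2351   +0.116  +0.046  +0.693  -0.215
    183  0.4729   +0.365  -0.031  +1.394  -0.432
    274  0.7080   +0.774  -0.158  +2.087  -0.646


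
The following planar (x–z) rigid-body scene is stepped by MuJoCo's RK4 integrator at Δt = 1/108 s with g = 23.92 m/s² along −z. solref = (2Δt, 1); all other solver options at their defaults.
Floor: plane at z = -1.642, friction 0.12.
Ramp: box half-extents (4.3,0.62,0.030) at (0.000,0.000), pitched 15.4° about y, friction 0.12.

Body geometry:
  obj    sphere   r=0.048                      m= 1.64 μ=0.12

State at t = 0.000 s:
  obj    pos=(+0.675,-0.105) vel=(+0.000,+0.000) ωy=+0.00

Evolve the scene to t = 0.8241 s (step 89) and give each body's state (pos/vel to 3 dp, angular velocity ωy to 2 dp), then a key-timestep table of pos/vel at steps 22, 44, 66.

State at t = 0.8241 s:
  obj    pos=(+2.160,-0.514) vel=(+3.605,-0.993) ωy=+77.84

Key-timestep trajectory:
   step    t(s)  obj.x    obj.z    obj.vx   obj.vz 
     22  0.2037   +0.766  -0.130  +0.891  -0.245
     44  0.4074   +1.038  -0.205  +1.782  -0.491
     66  0.6111   +1.492  -0.330  +2.673  -0.736


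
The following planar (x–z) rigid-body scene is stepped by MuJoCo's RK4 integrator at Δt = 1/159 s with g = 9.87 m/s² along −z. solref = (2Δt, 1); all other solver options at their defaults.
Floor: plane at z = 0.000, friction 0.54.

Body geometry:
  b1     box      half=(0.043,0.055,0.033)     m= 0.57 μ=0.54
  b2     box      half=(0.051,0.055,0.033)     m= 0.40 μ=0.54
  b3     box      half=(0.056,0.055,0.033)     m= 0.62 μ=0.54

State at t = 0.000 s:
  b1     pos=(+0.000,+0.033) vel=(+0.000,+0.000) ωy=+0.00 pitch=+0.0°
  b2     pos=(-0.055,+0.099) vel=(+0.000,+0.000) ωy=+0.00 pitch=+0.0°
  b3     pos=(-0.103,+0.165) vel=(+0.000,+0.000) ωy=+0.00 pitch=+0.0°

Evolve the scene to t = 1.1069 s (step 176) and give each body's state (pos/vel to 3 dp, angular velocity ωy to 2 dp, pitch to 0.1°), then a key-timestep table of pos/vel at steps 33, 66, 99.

State at t = 1.1069 s:
  b1     pos=(+0.000,+0.033) vel=(+0.000,+0.000) ωy=+0.00 pitch=+0.0°
  b2     pos=(-0.103,+0.051) vel=(+0.000,+0.000) ωy=+0.00 pitch=-90.0°
  b3     pos=(-0.211,+0.056) vel=(+0.000,+0.000) ωy=+0.00 pitch=-90.0°

Key-timestep trajectory:
   step    t(s)  b1.x    b1.z    b1.vx   b1.vz   b2.x    b2.z    b2.vx   b2.vz   b3.x    b3.z    b3.vx   b3.vz 
     33  0.2075   +0.000  +0.033  +0.000  +0.000   -0.082  +0.065  -0.213  -0.666   -0.172  +0.062  -0.458  -1.057
     66  0.4151   +0.000  +0.033  +0.000  +0.000   -0.120  +0.058  +0.048  -0.014   -0.227  +0.063  -0.022  +0.006
     99  0.6226   +0.000  +0.033  +0.000  +0.000   -0.103  +0.051  -0.130  -0.100   -0.206  +0.058  -0.044  -0.019


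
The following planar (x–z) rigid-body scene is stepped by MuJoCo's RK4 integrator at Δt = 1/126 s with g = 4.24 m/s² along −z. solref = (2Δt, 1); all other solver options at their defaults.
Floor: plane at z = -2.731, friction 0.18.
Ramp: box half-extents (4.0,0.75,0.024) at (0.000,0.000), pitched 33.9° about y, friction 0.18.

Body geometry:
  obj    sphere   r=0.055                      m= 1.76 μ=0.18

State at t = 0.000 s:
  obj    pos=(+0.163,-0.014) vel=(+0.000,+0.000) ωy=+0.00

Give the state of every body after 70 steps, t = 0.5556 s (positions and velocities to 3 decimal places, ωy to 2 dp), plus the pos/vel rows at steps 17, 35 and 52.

State at t = 0.5556 s:
  obj    pos=(+0.385,-0.163) vel=(+0.801,-0.531) ωy=+16.01

Key-timestep trajectory:
   step    t(s)  obj.x    obj.z    obj.vx   obj.vz 
     17  0.1349   +0.176  -0.023  +0.191  -0.139
     35  0.2778   +0.218  -0.052  +0.402  -0.263
     52  0.4127   +0.285  -0.097  +0.591  -0.404


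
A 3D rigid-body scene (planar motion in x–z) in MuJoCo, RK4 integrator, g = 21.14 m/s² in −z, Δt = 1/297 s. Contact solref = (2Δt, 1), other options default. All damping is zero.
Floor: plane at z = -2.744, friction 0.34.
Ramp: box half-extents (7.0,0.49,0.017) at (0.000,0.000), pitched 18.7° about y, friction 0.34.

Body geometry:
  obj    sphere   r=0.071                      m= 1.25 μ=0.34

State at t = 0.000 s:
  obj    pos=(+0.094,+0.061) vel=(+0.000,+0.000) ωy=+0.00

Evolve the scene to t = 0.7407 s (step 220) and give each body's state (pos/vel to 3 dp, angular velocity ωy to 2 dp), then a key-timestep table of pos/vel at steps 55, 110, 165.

State at t = 0.7407 s:
  obj    pos=(+1.352,-0.365) vel=(+3.397,-1.150) ωy=+50.50

Key-timestep trajectory:
   step    t(s)  obj.x    obj.z    obj.vx   obj.vz 
     55  0.1852   +0.173  +0.034  +0.849  -0.287
    110  0.3704   +0.409  -0.045  +1.699  -0.575
    165  0.5556   +0.802  -0.178  +2.548  -0.862


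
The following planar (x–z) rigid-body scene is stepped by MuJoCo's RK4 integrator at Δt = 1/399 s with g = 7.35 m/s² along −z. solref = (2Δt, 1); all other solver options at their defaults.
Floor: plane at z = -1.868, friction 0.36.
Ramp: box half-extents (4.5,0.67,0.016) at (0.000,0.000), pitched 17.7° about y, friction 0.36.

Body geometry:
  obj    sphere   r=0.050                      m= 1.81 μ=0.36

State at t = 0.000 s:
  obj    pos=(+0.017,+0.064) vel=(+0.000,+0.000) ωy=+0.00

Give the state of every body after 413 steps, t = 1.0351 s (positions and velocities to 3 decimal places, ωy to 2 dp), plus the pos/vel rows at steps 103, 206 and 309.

State at t = 1.0351 s:
  obj    pos=(+0.832,-0.196) vel=(+1.574,-0.502) ωy=+33.04

Key-timestep trajectory:
   step    t(s)  obj.x    obj.z    obj.vx   obj.vz 
    103  0.2581   +0.068  +0.048  +0.393  -0.125
    206  0.5163   +0.220  -0.001  +0.785  -0.251
    309  0.7744   +0.473  -0.082  +1.178  -0.376


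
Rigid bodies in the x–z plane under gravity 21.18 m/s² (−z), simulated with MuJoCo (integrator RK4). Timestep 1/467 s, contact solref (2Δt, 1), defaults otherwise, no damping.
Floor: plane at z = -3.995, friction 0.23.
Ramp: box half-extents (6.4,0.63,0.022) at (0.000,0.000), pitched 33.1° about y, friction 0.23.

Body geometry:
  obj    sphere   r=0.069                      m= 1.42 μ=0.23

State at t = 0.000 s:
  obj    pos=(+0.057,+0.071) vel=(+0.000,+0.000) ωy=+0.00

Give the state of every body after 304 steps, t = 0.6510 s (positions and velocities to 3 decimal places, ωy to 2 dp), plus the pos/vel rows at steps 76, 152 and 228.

State at t = 0.6510 s:
  obj    pos=(+1.524,-0.885) vel=(+4.506,-2.937) ωy=+77.93

Key-timestep trajectory:
   step    t(s)  obj.x    obj.z    obj.vx   obj.vz 
     76  0.1627   +0.149  +0.012  +1.127  -0.734
    152  0.3255   +0.424  -0.168  +2.253  -1.469
    228  0.4882   +0.882  -0.466  +3.379  -2.203


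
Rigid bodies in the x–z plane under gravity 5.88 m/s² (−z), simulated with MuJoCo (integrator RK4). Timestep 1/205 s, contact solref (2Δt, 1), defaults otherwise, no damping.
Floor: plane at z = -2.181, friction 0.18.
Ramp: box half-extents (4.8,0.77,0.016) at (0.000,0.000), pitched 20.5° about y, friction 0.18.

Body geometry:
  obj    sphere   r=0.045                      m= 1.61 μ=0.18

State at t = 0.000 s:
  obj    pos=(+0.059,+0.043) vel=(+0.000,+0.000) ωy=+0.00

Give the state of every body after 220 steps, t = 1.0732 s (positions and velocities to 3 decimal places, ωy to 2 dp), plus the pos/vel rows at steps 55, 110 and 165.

State at t = 1.0732 s:
  obj    pos=(+0.852,-0.254) vel=(+1.479,-0.553) ωy=+35.07

Key-timestep trajectory:
   step    t(s)  obj.x    obj.z    obj.vx   obj.vz 
     55  0.2683   +0.109  +0.025  +0.370  -0.138
    110  0.5366   +0.257  -0.031  +0.739  -0.276
    165  0.8049   +0.505  -0.124  +1.109  -0.415


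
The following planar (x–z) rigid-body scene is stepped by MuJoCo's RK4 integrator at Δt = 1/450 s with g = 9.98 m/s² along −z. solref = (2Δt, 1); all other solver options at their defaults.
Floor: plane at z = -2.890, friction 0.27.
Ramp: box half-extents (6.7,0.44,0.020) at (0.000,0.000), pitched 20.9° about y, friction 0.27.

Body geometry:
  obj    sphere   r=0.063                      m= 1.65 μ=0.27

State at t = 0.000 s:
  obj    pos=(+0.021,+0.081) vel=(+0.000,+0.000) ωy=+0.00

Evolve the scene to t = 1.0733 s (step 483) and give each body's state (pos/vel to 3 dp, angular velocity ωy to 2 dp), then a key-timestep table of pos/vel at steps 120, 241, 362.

State at t = 1.0733 s:
  obj    pos=(+1.389,-0.442) vel=(+2.550,-0.974) ωy=+43.32

Key-timestep trajectory:
   step    t(s)  obj.x    obj.z    obj.vx   obj.vz 
    120  0.2667   +0.105  +0.049  +0.634  -0.242
    241  0.5356   +0.362  -0.049  +1.272  -0.486
    362  0.8044   +0.790  -0.213  +1.911  -0.730


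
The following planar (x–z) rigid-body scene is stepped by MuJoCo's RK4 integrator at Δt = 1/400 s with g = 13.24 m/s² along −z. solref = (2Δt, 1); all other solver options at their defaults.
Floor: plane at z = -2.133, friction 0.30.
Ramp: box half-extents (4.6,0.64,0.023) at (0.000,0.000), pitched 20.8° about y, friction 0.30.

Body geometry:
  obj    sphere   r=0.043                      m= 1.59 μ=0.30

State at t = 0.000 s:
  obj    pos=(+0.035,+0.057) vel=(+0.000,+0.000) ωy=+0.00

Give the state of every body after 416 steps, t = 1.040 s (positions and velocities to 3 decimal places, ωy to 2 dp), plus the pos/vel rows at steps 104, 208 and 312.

State at t = 1.040 s:
  obj    pos=(+1.733,-0.588) vel=(+3.265,-1.240) ωy=+81.22

Key-timestep trajectory:
   step    t(s)  obj.x    obj.z    obj.vx   obj.vz 
    104  0.2600   +0.141  +0.017  +0.816  -0.310
    208  0.5200   +0.460  -0.104  +1.633  -0.620
    312  0.7800   +0.990  -0.306  +2.449  -0.930


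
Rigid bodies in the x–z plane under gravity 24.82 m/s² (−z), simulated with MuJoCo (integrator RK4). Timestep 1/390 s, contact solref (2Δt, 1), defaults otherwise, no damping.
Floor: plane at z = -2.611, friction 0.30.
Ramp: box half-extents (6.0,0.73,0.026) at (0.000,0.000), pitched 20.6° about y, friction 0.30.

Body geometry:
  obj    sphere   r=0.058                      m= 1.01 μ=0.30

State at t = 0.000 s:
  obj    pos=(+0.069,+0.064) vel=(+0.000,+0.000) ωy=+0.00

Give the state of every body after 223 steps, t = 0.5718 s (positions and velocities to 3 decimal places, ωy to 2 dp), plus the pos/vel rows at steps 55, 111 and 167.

State at t = 0.5718 s:
  obj    pos=(+1.024,-0.295) vel=(+3.339,-1.255) ωy=+61.49

Key-timestep trajectory:
   step    t(s)  obj.x    obj.z    obj.vx   obj.vz 
     55  0.1410   +0.127  +0.042  +0.824  -0.310
    111  0.2846   +0.306  -0.025  +1.662  -0.625
    167  0.4282   +0.604  -0.137  +2.500  -0.940


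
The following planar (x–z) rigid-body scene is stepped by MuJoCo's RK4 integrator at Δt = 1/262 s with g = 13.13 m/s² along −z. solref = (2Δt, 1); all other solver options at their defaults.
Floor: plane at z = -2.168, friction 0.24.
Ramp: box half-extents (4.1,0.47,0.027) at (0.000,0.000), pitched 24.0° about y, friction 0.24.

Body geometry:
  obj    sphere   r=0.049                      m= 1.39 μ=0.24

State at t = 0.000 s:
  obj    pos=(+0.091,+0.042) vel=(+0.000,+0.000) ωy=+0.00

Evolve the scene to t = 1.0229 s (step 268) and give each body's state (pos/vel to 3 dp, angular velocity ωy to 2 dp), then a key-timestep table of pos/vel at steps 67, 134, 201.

State at t = 1.0229 s:
  obj    pos=(+1.914,-0.769) vel=(+3.565,-1.587) ωy=+79.62

Key-timestep trajectory:
   step    t(s)  obj.x    obj.z    obj.vx   obj.vz 
     67  0.2557   +0.205  -0.008  +0.891  -0.397
    134  0.5115   +0.547  -0.160  +1.782  -0.794
    201  0.7672   +1.117  -0.414  +2.674  -1.190


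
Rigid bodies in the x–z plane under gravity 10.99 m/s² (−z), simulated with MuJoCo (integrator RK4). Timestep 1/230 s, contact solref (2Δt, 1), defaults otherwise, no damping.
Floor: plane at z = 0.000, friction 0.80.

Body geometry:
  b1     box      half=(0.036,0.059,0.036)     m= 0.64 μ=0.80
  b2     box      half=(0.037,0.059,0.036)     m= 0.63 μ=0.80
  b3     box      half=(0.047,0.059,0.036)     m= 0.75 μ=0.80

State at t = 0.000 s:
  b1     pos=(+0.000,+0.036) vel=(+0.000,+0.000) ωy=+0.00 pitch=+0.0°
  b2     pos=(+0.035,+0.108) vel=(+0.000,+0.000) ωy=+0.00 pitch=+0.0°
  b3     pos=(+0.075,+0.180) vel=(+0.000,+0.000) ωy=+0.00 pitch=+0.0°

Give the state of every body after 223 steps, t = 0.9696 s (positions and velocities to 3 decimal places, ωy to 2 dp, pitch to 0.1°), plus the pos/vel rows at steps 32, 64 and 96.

State at t = 0.9696 s:
  b1     pos=(+0.000,+0.036) vel=(+0.000,+0.000) ωy=+0.00 pitch=+0.0°
  b2     pos=(+0.078,+0.037) vel=(+0.000,+0.000) ωy=+0.00 pitch=+90.0°
  b3     pos=(+0.275,+0.036) vel=(+0.000,+0.000) ωy=+0.00 pitch=+180.0°

Key-timestep trajectory:
   step    t(s)  b1.x    b1.z    b1.vx   b1.vz   b2.x    b2.z    b2.vx   b2.vz   b3.x    b3.z    b3.vx   b3.vz 
     32  0.1391   +0.000  +0.036  -0.001  +0.000   +0.045  +0.107  +0.164  -0.042   +0.104  +0.164  +0.440  -0.328
     64  0.2783   +0.000  +0.036  +0.000  +0.000   +0.080  +0.057  +0.290  -0.959   +0.182  +0.050  +0.845  -0.233
     96  0.4174   +0.000  +0.036  +0.000  +0.000   +0.078  +0.037  -0.001  +0.001   +0.244  +0.057  +0.418  -0.125


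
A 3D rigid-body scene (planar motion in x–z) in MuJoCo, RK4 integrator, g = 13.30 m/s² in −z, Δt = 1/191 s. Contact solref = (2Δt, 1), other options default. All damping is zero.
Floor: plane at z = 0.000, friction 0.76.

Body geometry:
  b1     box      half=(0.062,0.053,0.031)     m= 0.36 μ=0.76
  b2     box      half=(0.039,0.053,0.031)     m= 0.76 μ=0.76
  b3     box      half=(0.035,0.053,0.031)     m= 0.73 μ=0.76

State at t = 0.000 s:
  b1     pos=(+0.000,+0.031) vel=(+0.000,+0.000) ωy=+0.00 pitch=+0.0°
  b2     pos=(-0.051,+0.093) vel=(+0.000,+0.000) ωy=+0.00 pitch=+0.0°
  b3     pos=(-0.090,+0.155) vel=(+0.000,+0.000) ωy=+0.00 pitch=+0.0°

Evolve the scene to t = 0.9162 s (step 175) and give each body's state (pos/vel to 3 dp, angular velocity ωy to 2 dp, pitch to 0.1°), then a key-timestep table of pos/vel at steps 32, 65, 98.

State at t = 0.9162 s:
  b1     pos=(+0.000,+0.031) vel=(+0.000,+0.000) ωy=+0.00 pitch=+0.0°
  b2     pos=(-0.097,+0.039) vel=(+0.000,+0.000) ωy=+0.00 pitch=-90.0°
  b3     pos=(-0.188,+0.035) vel=(+0.000,+0.000) ωy=+0.00 pitch=-90.0°

Key-timestep trajectory:
   step    t(s)  b1.x    b1.z    b1.vx   b1.vz   b2.x    b2.z    b2.vx   b2.vz   b3.x    b3.z    b3.vx   b3.vz 
     32  0.1675   +0.000  +0.031  +0.003  +0.000   -0.063  +0.095  -0.183  -0.002   -0.122  +0.138  -0.435  -0.330
     65  0.3403   +0.000  +0.031  +0.000  +0.000   -0.099  +0.039  +0.236  -0.072   -0.202  +0.043  -0.194  +0.101
     98  0.5131   +0.000  +0.031  +0.000  +0.000   -0.097  +0.039  +0.000  +0.000   -0.201  +0.043  +0.213  -0.082


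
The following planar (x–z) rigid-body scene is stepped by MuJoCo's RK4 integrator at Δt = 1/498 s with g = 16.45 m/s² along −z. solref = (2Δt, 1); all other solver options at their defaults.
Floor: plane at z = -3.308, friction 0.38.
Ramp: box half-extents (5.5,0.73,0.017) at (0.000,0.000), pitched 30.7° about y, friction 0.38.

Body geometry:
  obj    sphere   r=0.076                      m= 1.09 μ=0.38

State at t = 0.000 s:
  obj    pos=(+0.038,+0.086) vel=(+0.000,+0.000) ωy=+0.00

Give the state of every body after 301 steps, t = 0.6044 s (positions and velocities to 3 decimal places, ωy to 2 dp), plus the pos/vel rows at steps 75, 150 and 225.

State at t = 0.6044 s:
  obj    pos=(+0.980,-0.474) vel=(+3.118,-1.851) ωy=+47.70

Key-timestep trajectory:
   step    t(s)  obj.x    obj.z    obj.vx   obj.vz 
     75  0.1506   +0.096  +0.051  +0.777  -0.461
    150  0.3012   +0.272  -0.053  +1.554  -0.923
    225  0.4518   +0.564  -0.227  +2.331  -1.384


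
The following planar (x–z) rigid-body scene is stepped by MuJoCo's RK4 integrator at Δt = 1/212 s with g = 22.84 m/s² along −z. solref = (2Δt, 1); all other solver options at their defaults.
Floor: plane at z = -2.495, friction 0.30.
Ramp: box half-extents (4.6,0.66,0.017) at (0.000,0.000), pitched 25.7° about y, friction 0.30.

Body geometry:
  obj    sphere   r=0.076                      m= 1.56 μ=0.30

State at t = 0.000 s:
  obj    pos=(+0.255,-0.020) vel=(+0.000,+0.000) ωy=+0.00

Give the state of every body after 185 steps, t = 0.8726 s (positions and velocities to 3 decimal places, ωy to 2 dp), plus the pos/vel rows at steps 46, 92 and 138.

State at t = 0.8726 s:
  obj    pos=(+2.683,-1.188) vel=(+5.563,-2.677) ωy=+81.22

Key-timestep trajectory:
   step    t(s)  obj.x    obj.z    obj.vx   obj.vz 
     46  0.2170   +0.405  -0.092  +1.383  -0.666
     92  0.4340   +0.856  -0.309  +2.767  -1.332
    138  0.6509   +1.606  -0.670  +4.150  -1.997


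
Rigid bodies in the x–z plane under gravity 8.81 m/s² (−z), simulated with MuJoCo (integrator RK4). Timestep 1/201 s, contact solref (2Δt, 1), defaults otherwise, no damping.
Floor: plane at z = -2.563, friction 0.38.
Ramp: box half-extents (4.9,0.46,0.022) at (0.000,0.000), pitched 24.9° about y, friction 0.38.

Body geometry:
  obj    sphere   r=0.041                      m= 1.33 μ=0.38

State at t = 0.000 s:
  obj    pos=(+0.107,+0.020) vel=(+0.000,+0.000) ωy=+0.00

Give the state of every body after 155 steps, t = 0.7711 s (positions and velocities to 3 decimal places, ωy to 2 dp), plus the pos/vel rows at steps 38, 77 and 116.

State at t = 0.7711 s:
  obj    pos=(+0.822,-0.312) vel=(+1.853,-0.860) ωy=+49.82

Key-timestep trajectory:
   step    t(s)  obj.x    obj.z    obj.vx   obj.vz 
     38  0.1891   +0.150  +0.000  +0.454  -0.211
     77  0.3831   +0.283  -0.062  +0.921  -0.427
    116  0.5771   +0.507  -0.166  +1.387  -0.644


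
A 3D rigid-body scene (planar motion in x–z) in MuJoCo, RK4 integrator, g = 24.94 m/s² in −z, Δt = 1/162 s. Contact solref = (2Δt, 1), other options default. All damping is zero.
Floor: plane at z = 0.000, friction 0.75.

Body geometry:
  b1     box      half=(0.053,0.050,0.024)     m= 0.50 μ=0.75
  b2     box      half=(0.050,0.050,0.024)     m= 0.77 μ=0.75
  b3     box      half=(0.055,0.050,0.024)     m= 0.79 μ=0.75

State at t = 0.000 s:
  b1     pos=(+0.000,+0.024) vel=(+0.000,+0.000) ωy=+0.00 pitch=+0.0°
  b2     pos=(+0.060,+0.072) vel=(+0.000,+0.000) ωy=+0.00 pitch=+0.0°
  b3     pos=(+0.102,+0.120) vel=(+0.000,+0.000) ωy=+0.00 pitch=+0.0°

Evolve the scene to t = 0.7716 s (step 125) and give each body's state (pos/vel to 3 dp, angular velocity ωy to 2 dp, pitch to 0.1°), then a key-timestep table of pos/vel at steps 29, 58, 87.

State at t = 0.7716 s:
  b1     pos=(+0.000,+0.024) vel=(+0.000,+0.000) ωy=+0.00 pitch=+0.0°
  b2     pos=(+0.105,+0.050) vel=(+0.000,+0.000) ωy=+0.00 pitch=+90.0°
  b3     pos=(+0.187,+0.055) vel=(+0.000,+0.000) ωy=+0.00 pitch=+90.0°

Key-timestep trajectory:
   step    t(s)  b1.x    b1.z    b1.vx   b1.vz   b2.x    b2.z    b2.vx   b2.vz   b3.x    b3.z    b3.vx   b3.vz 
     29  0.1790   +0.000  +0.024  +0.000  +0.000   +0.098  +0.053  +0.250  -0.062   +0.161  +0.060  +0.216  +0.033
     58  0.3580   +0.000  +0.024  +0.000  +0.000   +0.106  +0.050  -0.027  +0.002   +0.201  +0.059  -0.023  -0.004
     87  0.5370   +0.000  +0.024  +0.000  +0.000   +0.105  +0.050  +0.000  +0.000   +0.188  +0.055  +0.200  -0.047


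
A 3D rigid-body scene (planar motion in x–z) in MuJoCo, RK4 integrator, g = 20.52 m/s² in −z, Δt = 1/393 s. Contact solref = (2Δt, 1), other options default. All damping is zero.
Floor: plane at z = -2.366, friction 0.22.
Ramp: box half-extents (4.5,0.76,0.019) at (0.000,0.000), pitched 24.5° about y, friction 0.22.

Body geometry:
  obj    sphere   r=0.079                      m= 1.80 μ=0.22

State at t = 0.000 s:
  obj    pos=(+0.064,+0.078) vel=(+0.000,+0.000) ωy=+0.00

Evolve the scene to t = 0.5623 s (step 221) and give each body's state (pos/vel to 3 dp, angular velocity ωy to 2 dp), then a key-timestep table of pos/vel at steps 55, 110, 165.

State at t = 0.5623 s:
  obj    pos=(+0.939,-0.320) vel=(+3.110,-1.418) ωy=+43.26

Key-timestep trajectory:
   step    t(s)  obj.x    obj.z    obj.vx   obj.vz 
     55  0.1399   +0.118  +0.054  +0.774  -0.353
    110  0.2799   +0.281  -0.020  +1.548  -0.706
    165  0.4198   +0.552  -0.144  +2.322  -1.058


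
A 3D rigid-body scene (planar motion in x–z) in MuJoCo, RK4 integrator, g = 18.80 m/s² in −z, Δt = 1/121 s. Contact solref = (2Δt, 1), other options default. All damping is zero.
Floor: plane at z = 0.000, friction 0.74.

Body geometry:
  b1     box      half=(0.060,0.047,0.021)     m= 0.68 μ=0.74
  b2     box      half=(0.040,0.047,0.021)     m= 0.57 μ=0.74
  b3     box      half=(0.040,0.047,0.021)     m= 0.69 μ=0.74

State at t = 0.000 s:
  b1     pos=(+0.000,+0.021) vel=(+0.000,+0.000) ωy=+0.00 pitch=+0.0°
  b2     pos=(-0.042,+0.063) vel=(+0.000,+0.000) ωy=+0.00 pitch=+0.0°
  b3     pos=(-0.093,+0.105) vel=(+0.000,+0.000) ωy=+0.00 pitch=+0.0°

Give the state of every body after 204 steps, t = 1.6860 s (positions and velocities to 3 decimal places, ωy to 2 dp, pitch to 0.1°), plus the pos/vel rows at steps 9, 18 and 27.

State at t = 1.6860 s:
  b1     pos=(+0.000,+0.021) vel=(+0.000,+0.000) ωy=+0.00 pitch=+0.0°
  b2     pos=(-0.042,+0.063) vel=(+0.000,+0.000) ωy=+0.00 pitch=-0.1°
  b3     pos=(-0.110,+0.040) vel=(+0.000,+0.000) ωy=+0.00 pitch=-90.0°

Key-timestep trajectory:
   step    t(s)  b1.x    b1.z    b1.vx   b1.vz   b2.x    b2.z    b2.vx   b2.vz   b3.x    b3.z    b3.vx   b3.vz 
      9  0.0744   +0.000  +0.021  +0.001  +0.004   -0.042  +0.063  +0.004  +0.007   -0.102  +0.096  -0.221  -0.322
     18  0.1488   +0.000  +0.021  +0.000  +0.000   -0.042  +0.063  +0.001  +0.001   -0.118  +0.035  +0.019  -0.333
     27  0.2231   +0.000  +0.021  +0.000  +0.000   -0.042  +0.063  +0.000  +0.000   -0.111  +0.039  +0.026  +0.023


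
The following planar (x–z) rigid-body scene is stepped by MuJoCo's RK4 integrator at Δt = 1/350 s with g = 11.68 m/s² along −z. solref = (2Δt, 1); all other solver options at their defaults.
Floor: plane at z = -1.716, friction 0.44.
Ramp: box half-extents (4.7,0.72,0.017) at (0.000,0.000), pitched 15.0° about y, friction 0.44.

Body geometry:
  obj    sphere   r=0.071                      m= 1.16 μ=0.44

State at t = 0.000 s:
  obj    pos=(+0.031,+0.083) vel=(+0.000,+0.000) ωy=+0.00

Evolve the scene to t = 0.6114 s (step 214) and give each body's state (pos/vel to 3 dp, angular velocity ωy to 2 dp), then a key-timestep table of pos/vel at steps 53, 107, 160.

State at t = 0.6114 s:
  obj    pos=(+0.421,-0.022) vel=(+1.275,-0.342) ωy=+18.59

Key-timestep trajectory:
   step    t(s)  obj.x    obj.z    obj.vx   obj.vz 
     53  0.1514   +0.055  +0.076  +0.316  -0.085
    107  0.3057   +0.128  +0.057  +0.638  -0.171
    160  0.4571   +0.249  +0.024  +0.954  -0.255


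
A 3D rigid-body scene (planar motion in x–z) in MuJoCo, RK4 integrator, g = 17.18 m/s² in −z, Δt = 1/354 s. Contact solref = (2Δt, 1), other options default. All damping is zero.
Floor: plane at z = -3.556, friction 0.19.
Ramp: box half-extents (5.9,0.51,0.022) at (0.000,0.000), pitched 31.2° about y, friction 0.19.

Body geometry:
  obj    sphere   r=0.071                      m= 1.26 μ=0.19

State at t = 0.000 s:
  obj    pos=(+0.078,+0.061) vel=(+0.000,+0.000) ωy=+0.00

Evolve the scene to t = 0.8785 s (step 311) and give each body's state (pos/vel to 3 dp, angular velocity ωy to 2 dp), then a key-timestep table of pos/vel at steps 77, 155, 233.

State at t = 0.8785 s:
  obj    pos=(+2.177,-1.210) vel=(+4.777,-2.893) ωy=+78.64

Key-timestep trajectory:
   step    t(s)  obj.x    obj.z    obj.vx   obj.vz 
     77  0.2175   +0.207  -0.017  +1.183  -0.716
    155  0.4379   +0.600  -0.254  +2.381  -1.442
    233  0.6582   +1.256  -0.652  +3.579  -2.168


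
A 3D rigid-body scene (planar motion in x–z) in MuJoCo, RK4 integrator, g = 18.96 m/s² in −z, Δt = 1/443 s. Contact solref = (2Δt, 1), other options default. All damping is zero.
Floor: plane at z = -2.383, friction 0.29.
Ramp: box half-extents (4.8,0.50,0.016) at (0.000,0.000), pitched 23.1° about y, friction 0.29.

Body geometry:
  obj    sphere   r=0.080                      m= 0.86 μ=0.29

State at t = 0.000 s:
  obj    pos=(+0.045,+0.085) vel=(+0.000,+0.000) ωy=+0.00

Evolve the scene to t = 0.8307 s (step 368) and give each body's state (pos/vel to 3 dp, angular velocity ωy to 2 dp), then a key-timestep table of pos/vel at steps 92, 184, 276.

State at t = 0.8307 s:
  obj    pos=(+1.731,-0.634) vel=(+4.060,-1.732) ωy=+55.17

Key-timestep trajectory:
   step    t(s)  obj.x    obj.z    obj.vx   obj.vz 
     92  0.2077   +0.150  +0.040  +1.015  -0.433
    184  0.4153   +0.467  -0.095  +2.030  -0.866
    276  0.6230   +0.994  -0.319  +3.045  -1.299
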